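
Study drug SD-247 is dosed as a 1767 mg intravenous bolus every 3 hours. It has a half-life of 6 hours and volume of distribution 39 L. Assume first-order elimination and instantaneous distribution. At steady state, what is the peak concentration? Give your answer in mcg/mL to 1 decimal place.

154.7 mcg/mL

τ/t½ = 3/6 ≈ 0.5, so fraction remaining f = (1/2)^(3/6) ≈ 0.7071.
At steady state, accumulation factor R = 1/(1 − e^(−kτ)) ≈ 3.4141.
Single-dose peak C₀ = D/Vd = 1767/39 ≈ 45.308 mcg/mL.
Steady-state peak Cmax,ss = C₀·R ≈ 45.308 × 3.4141 ≈ 154.686 mcg/mL.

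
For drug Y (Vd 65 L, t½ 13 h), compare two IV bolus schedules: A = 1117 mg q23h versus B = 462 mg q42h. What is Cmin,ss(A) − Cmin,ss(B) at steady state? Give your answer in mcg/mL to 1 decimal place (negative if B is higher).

6.3 mcg/mL

Regimen A: f = (1/2)^(23/13) ≈ 0.2934; Cmin,ss = (1117/65)·f/(1−f) ≈ 7.136 mcg/mL.
Regimen B: f = (1/2)^(42/13) ≈ 0.1065; Cmin,ss = (462/65)·f/(1−f) ≈ 0.847 mcg/mL.
Difference ≈ 7.136 − 0.847 ≈ 6.289 mcg/mL.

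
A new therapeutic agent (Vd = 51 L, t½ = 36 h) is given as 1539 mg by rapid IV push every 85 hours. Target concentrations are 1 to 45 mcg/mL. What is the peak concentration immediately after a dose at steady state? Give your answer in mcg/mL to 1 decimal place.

37.5 mcg/mL

Over one 85-h interval, 85/36 ≈ 2.3611 half-lives elapse, leaving f ≈ 0.1946 of each dose.
Accumulation ratio R = 1/(1 − f) ≈ 1/0.8054 ≈ 1.2416.
Each bolus raises the concentration by D/Vd = 1539/51 ≈ 30.176 mcg/mL.
Cmax,ss = C₀/(1 − f) ≈ 30.176/0.8054 ≈ 37.467 mcg/mL.
Peak 37.5 mcg/mL vs MTC 45 mcg/mL: below toxic threshold.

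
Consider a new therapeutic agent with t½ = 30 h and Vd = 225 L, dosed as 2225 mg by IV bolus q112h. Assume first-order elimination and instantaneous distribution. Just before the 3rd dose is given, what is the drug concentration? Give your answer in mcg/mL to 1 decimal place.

0.8 mcg/mL

f = (1/2)^(τ/t½) = (1/2)^(112/30) ≈ 0.0752.
C₀ = D/Vd = 2225/225 ≈ 9.889 mcg/mL.
Before the 3rd dose, 2 doses have been given. Superposition: Cmin = C₀·(f + f²).
≈ 9.889 × (0.0752 + 0.0057) ≈ 9.889 × 0.0809 ≈ 0.800 mcg/mL.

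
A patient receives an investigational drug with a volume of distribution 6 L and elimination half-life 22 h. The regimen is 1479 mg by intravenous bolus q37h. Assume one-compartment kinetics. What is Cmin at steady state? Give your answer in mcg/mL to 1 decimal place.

111.6 mcg/mL

k = ln2/t½ = ln2/22 ≈ 0.031507 h⁻¹; fraction remaining f = e^(−kτ) = e^(−0.031507×37) ≈ 0.3117.
At steady state, accumulation factor R = 1/(1 − e^(−kτ)) ≈ 1.4529.
Each bolus raises the concentration by D/Vd = 1479/6 ≈ 246.500 mcg/mL.
Steady-state peak Cmax,ss = C₀·R ≈ 246.500 × 1.4529 ≈ 358.140 mcg/mL.
Steady-state trough Cmin,ss = Cmax,ss·f ≈ 358.140 × 0.3117 ≈ 111.632 mcg/mL.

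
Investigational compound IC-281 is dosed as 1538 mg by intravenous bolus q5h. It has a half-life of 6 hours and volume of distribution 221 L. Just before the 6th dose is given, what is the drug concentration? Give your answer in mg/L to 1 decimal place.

f = (1/2)^(τ/t½) = (1/2)^(5/6) ≈ 0.5612.
C₀ = D/Vd = 1538/221 ≈ 6.959 mg/L.
Before the 6th dose, 5 doses have been given. Superposition: Cmin = C₀·(f + f² + … + f^5).
≈ 6.959 × (0.5612 + 0.3149 + 0.1767 + 0.0992 + 0.0557) ≈ 6.959 × 1.2077 ≈ 8.404 mg/L.

8.4 mg/L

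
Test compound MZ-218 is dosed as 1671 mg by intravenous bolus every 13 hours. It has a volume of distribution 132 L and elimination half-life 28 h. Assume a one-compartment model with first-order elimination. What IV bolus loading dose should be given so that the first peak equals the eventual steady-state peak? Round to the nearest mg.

6073 mg

f = (1/2)^(13/28) ≈ 0.724830; accumulation ratio R = 1/(1−f) ≈ 3.63412.
Loading dose to hit Cmax,ss on first dose: D_load = D_maint·R ≈ 1671 × 3.63412 ≈ 6072.61 mg.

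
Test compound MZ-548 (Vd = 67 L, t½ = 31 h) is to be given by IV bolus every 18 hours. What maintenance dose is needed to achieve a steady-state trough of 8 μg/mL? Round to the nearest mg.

τ/t½ = 18/31 ≈ 0.58065, so f = (1/2)^(18/31) ≈ 0.668665.
Cmin,ss = (D/Vd)·f/(1−f), so D = Cmin,ss·Vd·(1−f)/f.
D = 8 × 67 × (1−f)/f ≈ 8 × 67 × 0.49552 ≈ 265.60 mg.

266 mg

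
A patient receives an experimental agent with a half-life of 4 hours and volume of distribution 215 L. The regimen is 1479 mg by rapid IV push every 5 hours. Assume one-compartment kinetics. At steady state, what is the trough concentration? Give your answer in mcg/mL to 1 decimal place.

5.0 mcg/mL

k = ln2/t½ = ln2/4 ≈ 0.173287 h⁻¹; fraction remaining f = e^(−kτ) = e^(−0.173287×5) ≈ 0.4204.
Each bolus raises the concentration by D/Vd = 1479/215 ≈ 6.879 mcg/mL.
Steady-state trough Cmin,ss = C₀·f/(1−f) ≈ 6.879 × 0.4204/0.5796 ≈ 4.990 mcg/mL.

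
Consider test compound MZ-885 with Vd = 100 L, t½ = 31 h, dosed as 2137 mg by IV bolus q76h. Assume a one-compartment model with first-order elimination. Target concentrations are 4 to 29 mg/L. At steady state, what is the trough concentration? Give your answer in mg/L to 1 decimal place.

4.8 mg/L

k = ln2/t½ = ln2/31 ≈ 0.022360 h⁻¹; fraction remaining f = e^(−kτ) = e^(−0.022360×76) ≈ 0.1828.
Each bolus raises the concentration by D/Vd = 2137/100 ≈ 21.370 mg/L.
Steady-state trough Cmin,ss = C₀·f/(1−f) ≈ 21.370 × 0.1828/0.8172 ≈ 4.780 mg/L.
Trough 4.8 mg/L vs MEC 4 mg/L: adequate.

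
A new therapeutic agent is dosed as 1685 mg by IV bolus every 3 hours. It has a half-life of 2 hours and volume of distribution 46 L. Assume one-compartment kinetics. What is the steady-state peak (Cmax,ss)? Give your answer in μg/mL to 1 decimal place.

k = ln2/t½ = ln2/2 ≈ 0.346574 h⁻¹; fraction remaining f = e^(−kτ) = e^(−0.346574×3) ≈ 0.3536.
Accumulation ratio R = 1/(1 − f) ≈ 1/0.6464 ≈ 1.5470.
Single-dose peak C₀ = D/Vd = 1685/46 ≈ 36.630 μg/mL.
Steady-state peak Cmax,ss = C₀·R ≈ 36.630 × 1.5470 ≈ 56.667 μg/mL.

56.7 μg/mL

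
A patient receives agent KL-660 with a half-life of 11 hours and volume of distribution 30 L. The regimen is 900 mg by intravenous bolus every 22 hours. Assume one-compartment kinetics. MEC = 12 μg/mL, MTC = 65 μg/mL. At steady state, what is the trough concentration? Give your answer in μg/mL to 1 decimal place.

τ = 22 h = 2 half-lives, so f = (1/2)^2 = 0.25.
At steady state, R = 1/(1 − 0.25) = 4/3.
Single-dose peak C₀ = D/Vd = 900/30 = 30 μg/mL.
Steady-state peak Cmax,ss = C₀·R = 30 × 4/3 ≈ 40.000 μg/mL.
Steady-state trough Cmin,ss = Cmax,ss·f ≈ 40.000 × 0.25 ≈ 10.000 μg/mL.
Trough 10.0 μg/mL vs MEC 12 μg/mL: subtherapeutic.

10.0 μg/mL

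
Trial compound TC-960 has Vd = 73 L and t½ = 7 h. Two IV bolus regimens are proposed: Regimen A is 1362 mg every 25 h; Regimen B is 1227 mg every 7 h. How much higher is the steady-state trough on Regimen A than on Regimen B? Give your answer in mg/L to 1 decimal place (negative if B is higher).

-15.1 mg/L

Regimen A: f = (1/2)^(25/7) ≈ 0.0841; Cmin,ss = (1362/73)·f/(1−f) ≈ 1.713 mg/L.
Regimen B: f = (1/2)^(7/7) ≈ 0.5000; Cmin,ss = (1227/73)·f/(1−f) ≈ 16.808 mg/L.
Difference ≈ 1.713 − 16.808 ≈ -15.095 mg/L.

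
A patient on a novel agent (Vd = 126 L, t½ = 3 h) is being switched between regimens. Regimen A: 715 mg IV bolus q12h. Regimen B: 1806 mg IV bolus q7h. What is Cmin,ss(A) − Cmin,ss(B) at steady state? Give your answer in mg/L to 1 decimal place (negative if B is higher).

Regimen A: f = (1/2)^(12/3) ≈ 0.0625; Cmin,ss = (715/126)·f/(1−f) ≈ 0.378 mg/L.
Regimen B: f = (1/2)^(7/3) ≈ 0.1984; Cmin,ss = (1806/126)·f/(1−f) ≈ 3.548 mg/L.
Difference ≈ 0.378 − 3.548 ≈ -3.170 mg/L.

-3.2 mg/L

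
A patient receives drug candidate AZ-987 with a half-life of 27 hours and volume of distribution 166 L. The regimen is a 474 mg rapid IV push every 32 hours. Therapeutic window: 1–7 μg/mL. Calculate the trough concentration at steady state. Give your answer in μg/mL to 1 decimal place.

Over one 32-h interval, 32/27 ≈ 1.1852 half-lives elapse, leaving f ≈ 0.4398 of each dose.
At steady state, accumulation factor R = 1/(1 − e^(−kτ)) ≈ 1.7851.
Each bolus raises the concentration by D/Vd = 474/166 ≈ 2.855 μg/mL.
Steady-state peak Cmax,ss = C₀·R ≈ 2.855 × 1.7851 ≈ 5.096 μg/mL.
Steady-state trough Cmin,ss = Cmax,ss·f ≈ 5.096 × 0.4398 ≈ 2.241 μg/mL.
Trough 2.2 μg/mL vs MEC 1 μg/mL: adequate.

2.2 μg/mL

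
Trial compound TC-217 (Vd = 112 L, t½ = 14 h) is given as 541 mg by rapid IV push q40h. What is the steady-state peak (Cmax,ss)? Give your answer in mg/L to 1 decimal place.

k = ln2/t½ = ln2/14 ≈ 0.049511 h⁻¹; fraction remaining f = e^(−kτ) = e^(−0.049511×40) ≈ 0.1380.
Accumulation ratio R = 1/(1 − f) ≈ 1/0.8620 ≈ 1.1601.
Single-dose peak C₀ = D/Vd = 541/112 ≈ 4.830 mg/L.
Steady-state peak Cmax,ss = C₀·R ≈ 4.830 × 1.1601 ≈ 5.603 mg/L.

5.6 mg/L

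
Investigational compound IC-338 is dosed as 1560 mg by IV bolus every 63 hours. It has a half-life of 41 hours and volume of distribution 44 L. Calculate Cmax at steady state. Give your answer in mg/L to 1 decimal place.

k = ln2/t½ = ln2/41 ≈ 0.016906 h⁻¹; fraction remaining f = e^(−kτ) = e^(−0.016906×63) ≈ 0.3447.
Accumulation ratio R = 1/(1 − f) ≈ 1/0.6553 ≈ 1.5260.
Each bolus raises the concentration by D/Vd = 1560/44 ≈ 35.455 mg/L.
Cmax,ss = C₀/(1 − f) ≈ 35.455/0.6553 ≈ 54.105 mg/L.

54.1 mg/L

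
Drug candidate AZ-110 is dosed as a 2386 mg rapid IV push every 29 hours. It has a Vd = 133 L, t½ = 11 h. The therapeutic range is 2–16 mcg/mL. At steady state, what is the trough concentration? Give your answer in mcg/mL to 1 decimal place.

3.4 mcg/mL

τ/t½ = 29/11 ≈ 2.6364, so fraction remaining f = (1/2)^(29/11) ≈ 0.1608.
Each bolus raises the concentration by D/Vd = 2386/133 ≈ 17.940 mcg/mL.
Steady-state trough Cmin,ss = C₀·f/(1−f) ≈ 17.940 × 0.1608/0.8392 ≈ 3.438 mcg/mL.
Trough 3.4 mcg/mL vs MEC 2 mcg/mL: adequate.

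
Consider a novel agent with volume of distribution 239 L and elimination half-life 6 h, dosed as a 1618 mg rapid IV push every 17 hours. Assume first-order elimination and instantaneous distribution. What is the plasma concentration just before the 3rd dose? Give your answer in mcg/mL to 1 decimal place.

f = (1/2)^(τ/t½) = (1/2)^(17/6) ≈ 0.1403.
C₀ = D/Vd = 1618/239 ≈ 6.770 mcg/mL.
Before the 3rd dose, 2 doses have been given. Superposition: Cmin = C₀·(f + f²).
≈ 6.770 × (0.1403 + 0.0197) ≈ 6.770 × 0.1600 ≈ 1.083 mcg/mL.

1.1 mcg/mL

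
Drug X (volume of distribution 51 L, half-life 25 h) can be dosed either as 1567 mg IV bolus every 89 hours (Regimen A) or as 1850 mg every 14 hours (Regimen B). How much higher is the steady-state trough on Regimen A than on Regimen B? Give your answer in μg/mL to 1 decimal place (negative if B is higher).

Regimen A: f = (1/2)^(89/25) ≈ 0.0848; Cmin,ss = (1567/51)·f/(1−f) ≈ 2.847 μg/mL.
Regimen B: f = (1/2)^(14/25) ≈ 0.6783; Cmin,ss = (1850/51)·f/(1−f) ≈ 76.484 μg/mL.
Difference ≈ 2.847 − 76.484 ≈ -73.637 μg/mL.

-73.6 μg/mL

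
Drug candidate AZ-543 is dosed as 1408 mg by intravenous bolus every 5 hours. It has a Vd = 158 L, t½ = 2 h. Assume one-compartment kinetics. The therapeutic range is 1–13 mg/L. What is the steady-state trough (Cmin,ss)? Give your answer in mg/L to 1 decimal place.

Over one 5-h interval, 5/2 ≈ 2.5 half-lives elapse, leaving f ≈ 0.1768 of each dose.
At steady state, accumulation factor R = 1/(1 − e^(−kτ)) ≈ 1.2148.
Each bolus raises the concentration by D/Vd = 1408/158 ≈ 8.911 mg/L.
Cmax,ss = C₀/(1 − f) ≈ 8.911/0.8232 ≈ 10.825 mg/L.
Steady-state trough Cmin,ss = Cmax,ss·f ≈ 10.825 × 0.1768 ≈ 1.914 mg/L.
Trough 1.9 mg/L vs MEC 1 mg/L: adequate.

1.9 mg/L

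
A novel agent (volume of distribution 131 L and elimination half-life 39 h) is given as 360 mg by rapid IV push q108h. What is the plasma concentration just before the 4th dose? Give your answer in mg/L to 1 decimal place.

0.5 mg/L

f = (1/2)^(τ/t½) = (1/2)^(108/39) ≈ 0.1467.
C₀ = D/Vd = 360/131 ≈ 2.748 mg/L.
Before the 4th dose, 3 doses have been given. Superposition: Cmin = C₀·(f + f² + … + f^3).
≈ 2.748 × (0.1467 + 0.0215 + 0.0032) ≈ 2.748 × 0.1714 ≈ 0.471 mg/L.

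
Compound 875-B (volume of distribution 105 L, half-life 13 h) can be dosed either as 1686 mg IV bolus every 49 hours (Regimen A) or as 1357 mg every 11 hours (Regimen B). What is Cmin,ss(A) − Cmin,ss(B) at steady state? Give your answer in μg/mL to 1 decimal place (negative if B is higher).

Regimen A: f = (1/2)^(49/13) ≈ 0.0733; Cmin,ss = (1686/105)·f/(1−f) ≈ 1.270 μg/mL.
Regimen B: f = (1/2)^(11/13) ≈ 0.5563; Cmin,ss = (1357/105)·f/(1−f) ≈ 16.204 μg/mL.
Difference ≈ 1.270 − 16.204 ≈ -14.934 μg/mL.

-14.9 μg/mL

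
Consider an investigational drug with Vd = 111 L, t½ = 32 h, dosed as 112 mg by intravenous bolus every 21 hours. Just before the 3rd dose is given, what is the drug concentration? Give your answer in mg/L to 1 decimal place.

1.0 mg/L

f = (1/2)^(τ/t½) = (1/2)^(21/32) ≈ 0.6345.
C₀ = D/Vd = 112/111 ≈ 1.009 mg/L.
Before the 3rd dose, 2 doses have been given. Superposition: Cmin = C₀·(f + f²).
≈ 1.009 × (0.6345 + 0.4026) ≈ 1.009 × 1.0371 ≈ 1.046 mg/L.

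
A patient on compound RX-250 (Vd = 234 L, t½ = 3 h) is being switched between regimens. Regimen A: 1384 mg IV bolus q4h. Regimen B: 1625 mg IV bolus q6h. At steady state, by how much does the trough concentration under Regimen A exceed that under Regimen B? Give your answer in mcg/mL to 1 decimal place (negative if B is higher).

1.6 mcg/mL

Regimen A: f = (1/2)^(4/3) ≈ 0.3969; Cmin,ss = (1384/234)·f/(1−f) ≈ 3.892 mcg/mL.
Regimen B: f = (1/2)^(6/3) ≈ 0.2500; Cmin,ss = (1625/234)·f/(1−f) ≈ 2.315 mcg/mL.
Difference ≈ 3.892 − 2.315 ≈ 1.577 mcg/mL.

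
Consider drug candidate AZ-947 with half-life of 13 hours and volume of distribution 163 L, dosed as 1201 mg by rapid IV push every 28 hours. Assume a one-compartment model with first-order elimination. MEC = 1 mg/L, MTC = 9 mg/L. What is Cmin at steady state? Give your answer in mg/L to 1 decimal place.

2.1 mg/L

Over one 28-h interval, 28/13 ≈ 2.1538 half-lives elapse, leaving f ≈ 0.2247 of each dose.
Single-dose peak C₀ = D/Vd = 1201/163 ≈ 7.368 mg/L.
Steady-state trough Cmin,ss = C₀·f/(1−f) ≈ 7.368 × 0.2247/0.7753 ≈ 2.135 mg/L.
Trough 2.1 mg/L vs MEC 1 mg/L: adequate.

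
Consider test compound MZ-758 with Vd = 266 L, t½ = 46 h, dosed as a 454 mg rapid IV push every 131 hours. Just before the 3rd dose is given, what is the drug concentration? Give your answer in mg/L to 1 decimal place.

f = (1/2)^(τ/t½) = (1/2)^(131/46) ≈ 0.1389.
C₀ = D/Vd = 454/266 ≈ 1.707 mg/L.
Before the 3rd dose, 2 doses have been given. Superposition: Cmin = C₀·(f + f²).
≈ 1.707 × (0.1389 + 0.0193) ≈ 1.707 × 0.1582 ≈ 0.270 mg/L.

0.3 mg/L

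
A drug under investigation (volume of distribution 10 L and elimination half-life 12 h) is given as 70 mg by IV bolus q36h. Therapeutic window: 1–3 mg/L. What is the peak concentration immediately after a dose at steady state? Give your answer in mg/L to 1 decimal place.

The dosing interval is 3 half-lives, so f = 2^(−3) = 0.125.
At steady state, R = 1/(1 − 0.125) = 8/7.
Single-dose peak C₀ = D/Vd = 70/10 = 7 mg/L.
Steady-state peak Cmax,ss = C₀·R = 7 × 8/7 ≈ 8.000 mg/L.
Peak 8.0 mg/L vs MTC 3 mg/L: exceeds toxic threshold.

8.0 mg/L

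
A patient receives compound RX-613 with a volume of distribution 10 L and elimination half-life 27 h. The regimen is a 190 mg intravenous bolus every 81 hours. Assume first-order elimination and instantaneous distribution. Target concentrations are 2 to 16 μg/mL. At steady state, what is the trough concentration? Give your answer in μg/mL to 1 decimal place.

The dosing interval is 3 half-lives, so f = 2^(−3) = 0.125.
Accumulation ratio R = 1/(1 − f) = 1/0.875 = 8/7.
Single-dose peak C₀ = D/Vd = 190/10 = 19 μg/mL.
Steady-state peak Cmax,ss = C₀·R = 19 × 8/7 ≈ 21.714 μg/mL.
Steady-state trough Cmin,ss = Cmax,ss·f ≈ 21.714 × 0.125 ≈ 2.714 μg/mL.
Trough 2.7 μg/mL vs MEC 2 μg/mL: adequate.

2.7 μg/mL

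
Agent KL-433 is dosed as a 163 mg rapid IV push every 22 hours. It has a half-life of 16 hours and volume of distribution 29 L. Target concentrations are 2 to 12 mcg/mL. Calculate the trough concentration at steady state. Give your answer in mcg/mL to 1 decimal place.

3.5 mcg/mL

k = ln2/t½ = ln2/16 ≈ 0.043322 h⁻¹; fraction remaining f = e^(−kτ) = e^(−0.043322×22) ≈ 0.3856.
Single-dose peak C₀ = D/Vd = 163/29 ≈ 5.621 mcg/mL.
Steady-state trough Cmin,ss = C₀·f/(1−f) ≈ 5.621 × 0.3856/0.6144 ≈ 3.528 mcg/mL.
Trough 3.5 mcg/mL vs MEC 2 mcg/mL: adequate.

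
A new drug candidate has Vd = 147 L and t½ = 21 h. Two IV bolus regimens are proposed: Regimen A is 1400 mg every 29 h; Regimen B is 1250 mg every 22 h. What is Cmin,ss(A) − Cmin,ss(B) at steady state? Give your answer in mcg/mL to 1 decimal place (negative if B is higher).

Regimen A: f = (1/2)^(29/21) ≈ 0.3840; Cmin,ss = (1400/147)·f/(1−f) ≈ 5.937 mcg/mL.
Regimen B: f = (1/2)^(22/21) ≈ 0.4838; Cmin,ss = (1250/147)·f/(1−f) ≈ 7.970 mcg/mL.
Difference ≈ 5.937 − 7.970 ≈ -2.033 mcg/mL.

-2.0 mcg/mL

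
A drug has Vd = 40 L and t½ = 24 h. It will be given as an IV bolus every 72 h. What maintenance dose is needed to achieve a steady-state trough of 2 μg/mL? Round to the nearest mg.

560 mg

τ/t½ = 72/24 ≈ 3, so f = (1/2)^(72/24) ≈ 0.125000.
Cmin,ss = (D/Vd)·f/(1−f), so D = Cmin,ss·Vd·(1−f)/f.
D = 2 × 40 × (1−f)/f ≈ 2 × 40 × 7.00000 ≈ 560.00 mg.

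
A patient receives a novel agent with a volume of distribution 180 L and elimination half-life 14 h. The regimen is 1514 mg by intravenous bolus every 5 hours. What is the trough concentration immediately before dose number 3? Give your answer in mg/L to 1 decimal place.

11.7 mg/L

f = (1/2)^(τ/t½) = (1/2)^(5/14) ≈ 0.7807.
C₀ = D/Vd = 1514/180 ≈ 8.411 mg/L.
Before the 3rd dose, 2 doses have been given. Superposition: Cmin = C₀·(f + f²).
≈ 8.411 × (0.7807 + 0.6095) ≈ 8.411 × 1.3902 ≈ 11.693 mg/L.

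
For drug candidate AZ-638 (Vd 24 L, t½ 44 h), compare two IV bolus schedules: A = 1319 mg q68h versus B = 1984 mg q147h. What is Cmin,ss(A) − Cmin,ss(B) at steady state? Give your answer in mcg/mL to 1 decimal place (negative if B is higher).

Regimen A: f = (1/2)^(68/44) ≈ 0.3426; Cmin,ss = (1319/24)·f/(1−f) ≈ 28.641 mcg/mL.
Regimen B: f = (1/2)^(147/44) ≈ 0.0987; Cmin,ss = (1984/24)·f/(1−f) ≈ 9.053 mcg/mL.
Difference ≈ 28.641 − 9.053 ≈ 19.588 mcg/mL.

19.6 mcg/mL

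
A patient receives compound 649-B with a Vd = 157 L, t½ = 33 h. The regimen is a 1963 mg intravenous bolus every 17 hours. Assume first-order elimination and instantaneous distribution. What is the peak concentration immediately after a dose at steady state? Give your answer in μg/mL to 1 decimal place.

41.6 μg/mL

τ/t½ = 17/33 ≈ 0.51515, so fraction remaining f = (1/2)^(17/33) ≈ 0.6997.
At steady state, accumulation factor R = 1/(1 − e^(−kτ)) ≈ 3.3300.
Each bolus raises the concentration by D/Vd = 1963/157 ≈ 12.503 μg/mL.
Cmax,ss = C₀/(1 − f) ≈ 12.503/0.3003 ≈ 41.635 μg/mL.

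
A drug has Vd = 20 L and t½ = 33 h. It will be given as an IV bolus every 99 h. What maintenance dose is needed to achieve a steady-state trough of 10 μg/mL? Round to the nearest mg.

1400 mg

τ/t½ = 99/33 ≈ 3, so f = (1/2)^(99/33) ≈ 0.125000.
Cmin,ss = (D/Vd)·f/(1−f), so D = Cmin,ss·Vd·(1−f)/f.
D = 10 × 20 × (1−f)/f ≈ 10 × 20 × 7.00000 ≈ 1400.00 mg.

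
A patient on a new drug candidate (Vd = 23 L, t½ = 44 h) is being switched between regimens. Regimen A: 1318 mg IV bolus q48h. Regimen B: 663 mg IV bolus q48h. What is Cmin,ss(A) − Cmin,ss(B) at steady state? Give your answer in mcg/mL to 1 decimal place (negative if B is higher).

Regimen A: f = (1/2)^(48/44) ≈ 0.4695; Cmin,ss = (1318/23)·f/(1−f) ≈ 50.715 mcg/mL.
Regimen B: f = (1/2)^(48/44) ≈ 0.4695; Cmin,ss = (663/23)·f/(1−f) ≈ 25.511 mcg/mL.
Difference ≈ 50.715 − 25.511 ≈ 25.204 mcg/mL.

25.2 mcg/mL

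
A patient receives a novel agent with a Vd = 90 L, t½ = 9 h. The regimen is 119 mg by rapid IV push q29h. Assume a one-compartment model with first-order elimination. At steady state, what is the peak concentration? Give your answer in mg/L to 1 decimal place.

k = ln2/t½ = ln2/9 ≈ 0.077016 h⁻¹; fraction remaining f = e^(−kτ) = e^(−0.077016×29) ≈ 0.1072.
Accumulation ratio R = 1/(1 − f) ≈ 1/0.8928 ≈ 1.1201.
Each bolus raises the concentration by D/Vd = 119/90 ≈ 1.322 mg/L.
Steady-state peak Cmax,ss = C₀·R ≈ 1.322 × 1.1201 ≈ 1.481 mg/L.

1.5 mg/L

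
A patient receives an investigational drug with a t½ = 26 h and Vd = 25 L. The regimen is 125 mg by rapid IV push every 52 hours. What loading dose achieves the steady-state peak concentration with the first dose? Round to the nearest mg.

f = (1/2)^(52/26) ≈ 0.250000; accumulation ratio R = 1/(1−f) ≈ 1.33333.
Loading dose to hit Cmax,ss on first dose: D_load = D_maint·R ≈ 125 × 1.33333 ≈ 166.67 mg.

167 mg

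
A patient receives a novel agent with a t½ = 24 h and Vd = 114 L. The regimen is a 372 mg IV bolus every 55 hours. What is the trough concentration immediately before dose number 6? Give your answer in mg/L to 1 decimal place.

0.8 mg/L

f = (1/2)^(τ/t½) = (1/2)^(55/24) ≈ 0.2042.
C₀ = D/Vd = 372/114 ≈ 3.263 mg/L.
Before the 6th dose, 5 doses have been given. Superposition: Cmin = C₀·(f + f² + … + f^5).
≈ 3.263 × (0.2042 + 0.0417 + 0.0085 + 0.0017 + 0.0004) ≈ 3.263 × 0.2565 ≈ 0.837 mg/L.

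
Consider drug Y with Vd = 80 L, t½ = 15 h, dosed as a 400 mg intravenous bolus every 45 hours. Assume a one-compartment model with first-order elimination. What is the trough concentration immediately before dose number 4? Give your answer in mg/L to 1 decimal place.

0.7 mg/L

f = (1/2)^(τ/t½) = (1/2)^(45/15) ≈ 0.1250.
C₀ = D/Vd = 400/80 ≈ 5.000 mg/L.
Before the 4th dose, 3 doses have been given. Superposition: Cmin = C₀·(f + f² + … + f^3).
≈ 5.000 × (0.1250 + 0.0156 + 0.0020) ≈ 5.000 × 0.1426 ≈ 0.713 mg/L.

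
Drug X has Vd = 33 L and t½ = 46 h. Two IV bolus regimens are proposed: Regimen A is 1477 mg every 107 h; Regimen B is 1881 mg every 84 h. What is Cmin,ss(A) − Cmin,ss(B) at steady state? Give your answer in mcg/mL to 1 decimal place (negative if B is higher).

-11.2 mcg/mL

Regimen A: f = (1/2)^(107/46) ≈ 0.1994; Cmin,ss = (1477/33)·f/(1−f) ≈ 11.147 mcg/mL.
Regimen B: f = (1/2)^(84/46) ≈ 0.2820; Cmin,ss = (1881/33)·f/(1−f) ≈ 22.387 mcg/mL.
Difference ≈ 11.147 − 22.387 ≈ -11.240 mcg/mL.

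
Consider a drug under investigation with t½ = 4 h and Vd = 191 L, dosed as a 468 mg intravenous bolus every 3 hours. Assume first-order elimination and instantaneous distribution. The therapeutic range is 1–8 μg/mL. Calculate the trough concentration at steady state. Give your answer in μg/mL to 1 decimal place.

3.6 μg/mL

k = ln2/t½ = ln2/4 ≈ 0.173287 h⁻¹; fraction remaining f = e^(−kτ) = e^(−0.173287×3) ≈ 0.5946.
Single-dose peak C₀ = D/Vd = 468/191 ≈ 2.450 μg/mL.
Steady-state trough Cmin,ss = C₀·f/(1−f) ≈ 2.450 × 0.5946/0.4054 ≈ 3.593 μg/mL.
Trough 3.6 μg/mL vs MEC 1 μg/mL: adequate.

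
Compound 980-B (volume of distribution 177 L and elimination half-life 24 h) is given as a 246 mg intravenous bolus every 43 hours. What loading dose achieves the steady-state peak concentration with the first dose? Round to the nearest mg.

346 mg

f = (1/2)^(43/24) ≈ 0.288838; accumulation ratio R = 1/(1−f) ≈ 1.40615.
Loading dose to hit Cmax,ss on first dose: D_load = D_maint·R ≈ 246 × 1.40615 ≈ 345.91 mg.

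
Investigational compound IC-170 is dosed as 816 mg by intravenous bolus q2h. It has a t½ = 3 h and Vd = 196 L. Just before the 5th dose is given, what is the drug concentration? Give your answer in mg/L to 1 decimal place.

f = (1/2)^(τ/t½) = (1/2)^(2/3) ≈ 0.6300.
C₀ = D/Vd = 816/196 ≈ 4.163 mg/L.
Before the 5th dose, 4 doses have been given. Superposition: Cmin = C₀·(f + f² + … + f^4).
≈ 4.163 × (0.6300 + 0.3969 + 0.2500 + 0.1575) ≈ 4.163 × 1.4344 ≈ 5.971 mg/L.

6.0 mg/L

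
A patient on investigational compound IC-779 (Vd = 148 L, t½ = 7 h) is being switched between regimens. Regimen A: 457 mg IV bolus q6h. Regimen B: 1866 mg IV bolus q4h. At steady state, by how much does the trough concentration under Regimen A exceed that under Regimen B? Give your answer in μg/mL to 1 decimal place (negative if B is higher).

-22.1 μg/mL

Regimen A: f = (1/2)^(6/7) ≈ 0.5520; Cmin,ss = (457/148)·f/(1−f) ≈ 3.805 μg/mL.
Regimen B: f = (1/2)^(4/7) ≈ 0.6730; Cmin,ss = (1866/148)·f/(1−f) ≈ 25.949 μg/mL.
Difference ≈ 3.805 − 25.949 ≈ -22.144 μg/mL.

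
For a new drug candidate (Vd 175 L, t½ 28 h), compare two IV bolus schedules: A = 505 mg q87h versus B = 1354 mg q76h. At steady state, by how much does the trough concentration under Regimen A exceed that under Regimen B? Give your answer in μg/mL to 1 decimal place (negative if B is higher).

Regimen A: f = (1/2)^(87/28) ≈ 0.1161; Cmin,ss = (505/175)·f/(1−f) ≈ 0.379 μg/mL.
Regimen B: f = (1/2)^(76/28) ≈ 0.1524; Cmin,ss = (1354/175)·f/(1−f) ≈ 1.391 μg/mL.
Difference ≈ 0.379 − 1.391 ≈ -1.012 μg/mL.

-1.0 μg/mL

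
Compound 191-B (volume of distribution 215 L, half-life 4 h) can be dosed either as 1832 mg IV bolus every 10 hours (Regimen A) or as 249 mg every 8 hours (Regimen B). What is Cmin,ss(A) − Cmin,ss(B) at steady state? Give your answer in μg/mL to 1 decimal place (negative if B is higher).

Regimen A: f = (1/2)^(10/4) ≈ 0.1768; Cmin,ss = (1832/215)·f/(1−f) ≈ 1.830 μg/mL.
Regimen B: f = (1/2)^(8/4) ≈ 0.2500; Cmin,ss = (249/215)·f/(1−f) ≈ 0.386 μg/mL.
Difference ≈ 1.830 − 0.386 ≈ 1.444 μg/mL.

1.4 μg/mL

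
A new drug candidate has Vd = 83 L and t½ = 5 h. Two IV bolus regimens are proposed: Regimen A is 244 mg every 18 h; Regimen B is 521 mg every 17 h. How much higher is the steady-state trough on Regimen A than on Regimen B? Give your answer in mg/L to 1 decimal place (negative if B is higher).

Regimen A: f = (1/2)^(18/5) ≈ 0.0825; Cmin,ss = (244/83)·f/(1−f) ≈ 0.264 mg/L.
Regimen B: f = (1/2)^(17/5) ≈ 0.0947; Cmin,ss = (521/83)·f/(1−f) ≈ 0.657 mg/L.
Difference ≈ 0.264 − 0.657 ≈ -0.393 mg/L.

-0.4 mg/L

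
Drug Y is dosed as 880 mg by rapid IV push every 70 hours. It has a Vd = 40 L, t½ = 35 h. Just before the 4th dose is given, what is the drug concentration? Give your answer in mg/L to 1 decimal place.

7.2 mg/L

f = (1/2)^(τ/t½) = (1/2)^(70/35) ≈ 0.2500.
C₀ = D/Vd = 880/40 ≈ 22.000 mg/L.
Before the 4th dose, 3 doses have been given. Superposition: Cmin = C₀·(f + f² + … + f^3).
≈ 22.000 × (0.2500 + 0.0625 + 0.0156) ≈ 22.000 × 0.3281 ≈ 7.218 mg/L.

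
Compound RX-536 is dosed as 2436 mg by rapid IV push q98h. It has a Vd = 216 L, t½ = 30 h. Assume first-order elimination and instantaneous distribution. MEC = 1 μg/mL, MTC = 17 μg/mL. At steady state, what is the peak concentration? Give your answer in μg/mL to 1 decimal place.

12.6 μg/mL

Over one 98-h interval, 98/30 ≈ 3.2667 half-lives elapse, leaving f ≈ 0.1039 of each dose.
At steady state, accumulation factor R = 1/(1 − e^(−kτ)) ≈ 1.1159.
Each bolus raises the concentration by D/Vd = 2436/216 ≈ 11.278 μg/mL.
Steady-state peak Cmax,ss = C₀·R ≈ 11.278 × 1.1159 ≈ 12.585 μg/mL.
Peak 12.6 μg/mL vs MTC 17 μg/mL: below toxic threshold.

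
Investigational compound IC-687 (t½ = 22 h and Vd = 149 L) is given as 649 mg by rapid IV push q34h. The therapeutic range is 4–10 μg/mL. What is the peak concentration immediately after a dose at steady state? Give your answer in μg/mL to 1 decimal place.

6.6 μg/mL

Over one 34-h interval, 34/22 ≈ 1.5455 half-lives elapse, leaving f ≈ 0.3426 of each dose.
At steady state, accumulation factor R = 1/(1 − e^(−kτ)) ≈ 1.5211.
Each bolus raises the concentration by D/Vd = 649/149 ≈ 4.356 μg/mL.
Steady-state peak Cmax,ss = C₀·R ≈ 4.356 × 1.5211 ≈ 6.626 μg/mL.
Peak 6.6 μg/mL vs MTC 10 μg/mL: below toxic threshold.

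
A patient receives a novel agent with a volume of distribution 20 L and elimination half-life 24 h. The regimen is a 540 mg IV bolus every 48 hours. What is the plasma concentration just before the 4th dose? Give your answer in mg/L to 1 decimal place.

8.9 mg/L

f = (1/2)^(τ/t½) = (1/2)^(48/24) ≈ 0.2500.
C₀ = D/Vd = 540/20 ≈ 27.000 mg/L.
Before the 4th dose, 3 doses have been given. Superposition: Cmin = C₀·(f + f² + … + f^3).
≈ 27.000 × (0.2500 + 0.0625 + 0.0156) ≈ 27.000 × 0.3281 ≈ 8.859 mg/L.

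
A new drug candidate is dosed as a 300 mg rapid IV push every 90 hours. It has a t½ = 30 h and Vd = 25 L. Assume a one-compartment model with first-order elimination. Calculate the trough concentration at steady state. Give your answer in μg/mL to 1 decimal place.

1.7 μg/mL

The dosing interval is 3 half-lives, so f = 2^(−3) = 0.125.
Accumulation ratio R = 1/(1 − f) = 1/0.875 = 8/7.
Single-dose peak C₀ = D/Vd = 300/25 = 12 μg/mL.
Steady-state peak Cmax,ss = C₀·R = 12 × 8/7 ≈ 13.714 μg/mL.
Steady-state trough Cmin,ss = Cmax,ss·f ≈ 13.714 × 0.125 ≈ 1.714 μg/mL.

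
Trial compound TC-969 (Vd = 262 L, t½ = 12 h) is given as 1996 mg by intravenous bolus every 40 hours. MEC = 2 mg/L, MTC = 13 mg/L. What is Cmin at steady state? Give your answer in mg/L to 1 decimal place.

0.8 mg/L

τ/t½ = 40/12 ≈ 3.3333, so fraction remaining f = (1/2)^(40/12) ≈ 0.0992.
Accumulation ratio R = 1/(1 − f) ≈ 1/0.9008 ≈ 1.1101.
Each bolus raises the concentration by D/Vd = 1996/262 ≈ 7.618 mg/L.
Steady-state peak Cmax,ss = C₀·R ≈ 7.618 × 1.1101 ≈ 8.457 mg/L.
Steady-state trough Cmin,ss = Cmax,ss·f ≈ 8.457 × 0.0992 ≈ 0.839 mg/L.
Trough 0.8 mg/L vs MEC 2 mg/L: subtherapeutic.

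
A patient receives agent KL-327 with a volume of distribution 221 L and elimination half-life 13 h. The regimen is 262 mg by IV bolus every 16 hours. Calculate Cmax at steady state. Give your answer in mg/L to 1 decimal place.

2.1 mg/L

k = ln2/t½ = ln2/13 ≈ 0.053319 h⁻¹; fraction remaining f = e^(−kτ) = e^(−0.053319×16) ≈ 0.4261.
At steady state, accumulation factor R = 1/(1 − e^(−kτ)) ≈ 1.7425.
Single-dose peak C₀ = D/Vd = 262/221 ≈ 1.186 mg/L.
Steady-state peak Cmax,ss = C₀·R ≈ 1.186 × 1.7425 ≈ 2.067 mg/L.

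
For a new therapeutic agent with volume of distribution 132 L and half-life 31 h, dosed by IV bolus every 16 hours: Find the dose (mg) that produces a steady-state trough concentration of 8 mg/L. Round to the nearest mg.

τ/t½ = 16/31 ≈ 0.51613, so f = (1/2)^(16/31) ≈ 0.699245.
Cmin,ss = (D/Vd)·f/(1−f), so D = Cmin,ss·Vd·(1−f)/f.
D = 8 × 132 × (1−f)/f ≈ 8 × 132 × 0.43011 ≈ 454.20 mg.

454 mg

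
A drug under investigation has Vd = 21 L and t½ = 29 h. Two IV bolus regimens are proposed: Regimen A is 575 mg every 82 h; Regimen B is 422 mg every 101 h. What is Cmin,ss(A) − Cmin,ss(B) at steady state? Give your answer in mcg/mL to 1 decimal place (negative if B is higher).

Regimen A: f = (1/2)^(82/29) ≈ 0.1409; Cmin,ss = (575/21)·f/(1−f) ≈ 4.491 mcg/mL.
Regimen B: f = (1/2)^(101/29) ≈ 0.0895; Cmin,ss = (422/21)·f/(1−f) ≈ 1.975 mcg/mL.
Difference ≈ 4.491 − 1.975 ≈ 2.516 mcg/mL.

2.5 mcg/mL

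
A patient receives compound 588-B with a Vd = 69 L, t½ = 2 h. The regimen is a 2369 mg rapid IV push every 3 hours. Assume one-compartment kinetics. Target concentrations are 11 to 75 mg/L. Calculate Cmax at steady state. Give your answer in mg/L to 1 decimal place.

τ/t½ = 3/2 ≈ 1.5, so fraction remaining f = (1/2)^(3/2) ≈ 0.3536.
Accumulation ratio R = 1/(1 − f) ≈ 1/0.6464 ≈ 1.5470.
Single-dose peak C₀ = D/Vd = 2369/69 ≈ 34.333 mg/L.
Steady-state peak Cmax,ss = C₀·R ≈ 34.333 × 1.5470 ≈ 53.113 mg/L.
Peak 53.1 mg/L vs MTC 75 mg/L: below toxic threshold.

53.1 mg/L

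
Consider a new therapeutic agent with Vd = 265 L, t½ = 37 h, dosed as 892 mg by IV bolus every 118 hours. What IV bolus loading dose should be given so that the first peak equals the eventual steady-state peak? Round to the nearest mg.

1002 mg

f = (1/2)^(118/37) ≈ 0.109637; accumulation ratio R = 1/(1−f) ≈ 1.12314.
Loading dose to hit Cmax,ss on first dose: D_load = D_maint·R ≈ 892 × 1.12314 ≈ 1001.84 mg.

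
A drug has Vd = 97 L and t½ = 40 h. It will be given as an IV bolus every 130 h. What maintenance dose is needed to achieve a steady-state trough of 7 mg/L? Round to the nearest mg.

5781 mg

τ/t½ = 130/40 ≈ 3.25, so f = (1/2)^(130/40) ≈ 0.105112.
Cmin,ss = (D/Vd)·f/(1−f), so D = Cmin,ss·Vd·(1−f)/f.
D = 7 × 97 × (1−f)/f ≈ 7 × 97 × 8.51366 ≈ 5780.78 mg.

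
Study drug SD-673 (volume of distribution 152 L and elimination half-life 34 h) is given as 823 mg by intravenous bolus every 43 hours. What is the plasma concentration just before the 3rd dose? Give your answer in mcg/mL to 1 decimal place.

f = (1/2)^(τ/t½) = (1/2)^(43/34) ≈ 0.4162.
C₀ = D/Vd = 823/152 ≈ 5.414 mcg/mL.
Before the 3rd dose, 2 doses have been given. Superposition: Cmin = C₀·(f + f²).
≈ 5.414 × (0.4162 + 0.1732) ≈ 5.414 × 0.5894 ≈ 3.191 mcg/mL.

3.2 mcg/mL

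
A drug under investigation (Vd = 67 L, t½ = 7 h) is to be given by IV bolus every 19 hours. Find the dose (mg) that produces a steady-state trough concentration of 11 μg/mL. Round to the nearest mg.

τ/t½ = 19/7 ≈ 2.7143, so f = (1/2)^(19/7) ≈ 0.152377.
Cmin,ss = (D/Vd)·f/(1−f), so D = Cmin,ss·Vd·(1−f)/f.
D = 11 × 67 × (1−f)/f ≈ 11 × 67 × 5.56267 ≈ 4099.69 mg.

4100 mg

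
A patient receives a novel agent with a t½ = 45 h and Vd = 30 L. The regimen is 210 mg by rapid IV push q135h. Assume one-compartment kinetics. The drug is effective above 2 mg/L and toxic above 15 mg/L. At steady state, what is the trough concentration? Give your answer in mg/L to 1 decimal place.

The dosing interval is 3 half-lives, so f = 2^(−3) = 0.125.
At steady state, R = 1/(1 − 0.125) = 8/7.
Single-dose peak C₀ = D/Vd = 210/30 = 7 mg/L.
Steady-state peak Cmax,ss = C₀·R = 7 × 8/7 ≈ 8.000 mg/L.
Steady-state trough Cmin,ss = Cmax,ss·f ≈ 8.000 × 0.125 ≈ 1.000 mg/L.
Trough 1.0 mg/L vs MEC 2 mg/L: subtherapeutic.

1.0 mg/L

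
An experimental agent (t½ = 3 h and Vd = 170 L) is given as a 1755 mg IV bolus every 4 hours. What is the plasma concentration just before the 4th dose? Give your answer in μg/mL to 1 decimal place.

f = (1/2)^(τ/t½) = (1/2)^(4/3) ≈ 0.3969.
C₀ = D/Vd = 1755/170 ≈ 10.324 μg/mL.
Before the 4th dose, 3 doses have been given. Superposition: Cmin = C₀·(f + f² + … + f^3).
≈ 10.324 × (0.3969 + 0.1575 + 0.0625) ≈ 10.324 × 0.6169 ≈ 6.369 μg/mL.

6.4 μg/mL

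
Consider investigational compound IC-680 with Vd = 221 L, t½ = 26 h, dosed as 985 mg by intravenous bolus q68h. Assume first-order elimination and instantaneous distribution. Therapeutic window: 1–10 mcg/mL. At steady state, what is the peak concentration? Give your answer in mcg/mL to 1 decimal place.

5.3 mcg/mL

Over one 68-h interval, 68/26 ≈ 2.6154 half-lives elapse, leaving f ≈ 0.1632 of each dose.
Accumulation ratio R = 1/(1 − f) ≈ 1/0.8368 ≈ 1.1950.
Single-dose peak C₀ = D/Vd = 985/221 ≈ 4.457 mcg/mL.
Steady-state peak Cmax,ss = C₀·R ≈ 4.457 × 1.1950 ≈ 5.326 mcg/mL.
Peak 5.3 mcg/mL vs MTC 10 mcg/mL: below toxic threshold.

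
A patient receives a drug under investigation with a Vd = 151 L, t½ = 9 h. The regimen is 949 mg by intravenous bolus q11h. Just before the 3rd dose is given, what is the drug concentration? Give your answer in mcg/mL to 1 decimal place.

f = (1/2)^(τ/t½) = (1/2)^(11/9) ≈ 0.4286.
C₀ = D/Vd = 949/151 ≈ 6.285 mcg/mL.
Before the 3rd dose, 2 doses have been given. Superposition: Cmin = C₀·(f + f²).
≈ 6.285 × (0.4286 + 0.1837) ≈ 6.285 × 0.6123 ≈ 3.848 mcg/mL.

3.8 mcg/mL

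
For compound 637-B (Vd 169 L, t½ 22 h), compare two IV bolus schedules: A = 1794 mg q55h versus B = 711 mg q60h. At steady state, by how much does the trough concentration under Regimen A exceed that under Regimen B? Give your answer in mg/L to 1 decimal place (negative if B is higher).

Regimen A: f = (1/2)^(55/22) ≈ 0.1768; Cmin,ss = (1794/169)·f/(1−f) ≈ 2.280 mg/L.
Regimen B: f = (1/2)^(60/22) ≈ 0.1510; Cmin,ss = (711/169)·f/(1−f) ≈ 0.748 mg/L.
Difference ≈ 2.280 − 0.748 ≈ 1.532 mg/L.

1.5 mg/L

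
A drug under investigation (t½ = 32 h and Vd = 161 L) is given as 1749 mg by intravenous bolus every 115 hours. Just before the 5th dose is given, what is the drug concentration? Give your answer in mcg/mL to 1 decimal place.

f = (1/2)^(τ/t½) = (1/2)^(115/32) ≈ 0.0828.
C₀ = D/Vd = 1749/161 ≈ 10.863 mcg/mL.
Before the 5th dose, 4 doses have been given. Superposition: Cmin = C₀·(f + f² + … + f^4).
≈ 10.863 × (0.0828 + 0.0069 + 0.0006 + 0.0000) ≈ 10.863 × 0.0903 ≈ 0.981 mcg/mL.

1.0 mcg/mL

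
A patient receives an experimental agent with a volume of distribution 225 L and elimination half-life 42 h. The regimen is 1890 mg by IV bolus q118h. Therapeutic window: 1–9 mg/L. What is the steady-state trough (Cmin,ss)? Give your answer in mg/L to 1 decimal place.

k = ln2/t½ = ln2/42 ≈ 0.016504 h⁻¹; fraction remaining f = e^(−kτ) = e^(−0.016504×118) ≈ 0.1426.
Each bolus raises the concentration by D/Vd = 1890/225 ≈ 8.400 mg/L.
Steady-state trough Cmin,ss = C₀·f/(1−f) ≈ 8.400 × 0.1426/0.8574 ≈ 1.397 mg/L.
Trough 1.4 mg/L vs MEC 1 mg/L: adequate.

1.4 mg/L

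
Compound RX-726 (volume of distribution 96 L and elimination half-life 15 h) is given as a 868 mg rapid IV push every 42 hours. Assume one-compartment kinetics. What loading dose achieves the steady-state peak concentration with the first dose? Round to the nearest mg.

f = (1/2)^(42/15) ≈ 0.143587; accumulation ratio R = 1/(1−f) ≈ 1.16766.
Loading dose to hit Cmax,ss on first dose: D_load = D_maint·R ≈ 868 × 1.16766 ≈ 1013.53 mg.

1014 mg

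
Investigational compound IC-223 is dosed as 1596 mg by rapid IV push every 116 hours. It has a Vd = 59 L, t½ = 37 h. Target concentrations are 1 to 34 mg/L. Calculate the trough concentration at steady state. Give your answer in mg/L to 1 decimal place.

3.5 mg/L

τ/t½ = 116/37 ≈ 3.1351, so fraction remaining f = (1/2)^(116/37) ≈ 0.1138.
Single-dose peak C₀ = D/Vd = 1596/59 ≈ 27.051 mg/L.
Steady-state trough Cmin,ss = C₀·f/(1−f) ≈ 27.051 × 0.1138/0.8862 ≈ 3.474 mg/L.
Trough 3.5 mg/L vs MEC 1 mg/L: adequate.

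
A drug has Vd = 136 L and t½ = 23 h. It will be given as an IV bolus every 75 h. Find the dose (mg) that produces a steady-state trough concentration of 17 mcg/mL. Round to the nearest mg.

τ/t½ = 75/23 ≈ 3.2609, so f = (1/2)^(75/23) ≈ 0.104323.
Cmin,ss = (D/Vd)·f/(1−f), so D = Cmin,ss·Vd·(1−f)/f.
D = 17 × 136 × (1−f)/f ≈ 17 × 136 × 8.58561 ≈ 19849.93 mg.

19850 mg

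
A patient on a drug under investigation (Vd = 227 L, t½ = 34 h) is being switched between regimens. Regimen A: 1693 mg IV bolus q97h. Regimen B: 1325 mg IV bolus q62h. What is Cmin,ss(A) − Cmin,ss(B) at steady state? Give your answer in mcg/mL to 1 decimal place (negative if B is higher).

-1.1 mcg/mL

Regimen A: f = (1/2)^(97/34) ≈ 0.1384; Cmin,ss = (1693/227)·f/(1−f) ≈ 1.198 mcg/mL.
Regimen B: f = (1/2)^(62/34) ≈ 0.2825; Cmin,ss = (1325/227)·f/(1−f) ≈ 2.298 mcg/mL.
Difference ≈ 1.198 − 2.298 ≈ -1.100 mcg/mL.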